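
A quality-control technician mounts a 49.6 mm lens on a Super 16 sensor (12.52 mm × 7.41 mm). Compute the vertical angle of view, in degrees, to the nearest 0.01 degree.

Angle of view α = 2·arctan(h/2f) with h = 7.41 mm and f = 49.6 mm.
h/2f = 0.07470; arctan(0.07470) ≈ 4.2719°, so α ≈ 8.5438°.

8.54°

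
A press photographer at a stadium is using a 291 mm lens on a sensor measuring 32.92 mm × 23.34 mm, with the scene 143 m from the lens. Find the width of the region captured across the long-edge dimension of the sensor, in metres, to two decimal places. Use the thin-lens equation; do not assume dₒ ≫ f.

16.14 m

dₒ: 143 m = 143000 mm.
Similar triangles through the lens centre give W/dₒ = w/dᵢ; with 1/f = 1/dₒ + 1/dᵢ this gives W = w·(dₒ − f)/f.
W = 32.92 mm × (143000 − 291) / 291 = 32.92 × 490.4089 ≈ 16144.262 mm = 16.1443 m.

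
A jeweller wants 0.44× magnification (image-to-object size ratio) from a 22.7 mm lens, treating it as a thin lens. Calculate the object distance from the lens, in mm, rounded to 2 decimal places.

With m = dᵢ/dₒ and 1/f = 1/dₒ + 1/dᵢ, substituting dᵢ = m·dₒ gives 1/f = (1 + 1/m)/dₒ, hence dₒ = f·(1 + 1/m).
dₒ = 22.7 × (1 + 1/0.44) = 22.7 × 3.27273 ≈ 74.291 mm.

74.29 mm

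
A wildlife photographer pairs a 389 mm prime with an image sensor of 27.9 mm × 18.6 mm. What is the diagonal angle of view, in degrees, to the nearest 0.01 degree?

4.94°

Sensor diagonal = √(27.9² + 18.6²) = √1124.3700 ≈ 33.5316 mm.
Angle of view α = 2·arctan(d/2f) with d = 33.5316 mm and f = 389 mm.
d/2f = 0.04310; arctan(0.04310) ≈ 2.4679°, so α ≈ 4.9358°.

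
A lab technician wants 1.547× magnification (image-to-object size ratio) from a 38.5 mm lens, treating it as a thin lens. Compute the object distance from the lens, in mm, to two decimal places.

63.39 mm

With m = dᵢ/dₒ and 1/f = 1/dₒ + 1/dᵢ, substituting dᵢ = m·dₒ gives 1/f = (1 + 1/m)/dₒ, hence dₒ = f·(1 + 1/m).
dₒ = 38.5 × (1 + 1/1.547) = 38.5 × 1.64641 ≈ 63.387 mm.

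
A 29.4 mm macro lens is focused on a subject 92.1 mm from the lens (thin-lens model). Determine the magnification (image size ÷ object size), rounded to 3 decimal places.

0.469×

Thin lens: 1/f = 1/dₒ + 1/dᵢ → 1/dᵢ = 1/29.4 − 1/92.1 = 0.0231558 mm⁻¹, so dᵢ ≈ 43.1856 mm.
Magnification m = dᵢ/dₒ = 43.1856/92.1 ≈ 0.46890.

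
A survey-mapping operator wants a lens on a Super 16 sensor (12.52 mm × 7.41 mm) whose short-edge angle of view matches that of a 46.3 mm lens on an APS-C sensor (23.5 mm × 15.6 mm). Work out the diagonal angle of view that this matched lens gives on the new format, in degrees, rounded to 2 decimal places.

Equal short-edge AOV ⇒ f₂ = f₁ · 7.41/15.6 = 46.3 × 0.47500 ≈ 21.9925 mm.
Sensor diagonal = √(12.52² + 7.41²) = √211.6585 ≈ 14.5485 mm.
Diagonal AOV on the new format = 2·arctan(14.5485 / (2 × 21.9925)) = 2·arctan(0.33076) ≈ 36.6043°.

36.60°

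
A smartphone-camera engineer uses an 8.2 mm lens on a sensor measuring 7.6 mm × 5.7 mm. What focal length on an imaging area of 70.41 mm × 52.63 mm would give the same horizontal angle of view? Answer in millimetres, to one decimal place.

76.0 mm

Equal angle of view means equal width/f ratio, so f₂ = f₁ · (width₂/width₁) = 8.2 × 70.41/7.6.
f₂ = 8.2 × 9.26447 ≈ 75.969 mm.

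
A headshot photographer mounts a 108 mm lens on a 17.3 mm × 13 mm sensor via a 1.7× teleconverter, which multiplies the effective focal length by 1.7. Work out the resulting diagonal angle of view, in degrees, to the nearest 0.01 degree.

6.75°

Effective focal length f = 108 × 1.7 = 183.6 mm.
Sensor diagonal = √(17.3² + 13²) = √468.2900 ≈ 21.6400 mm.
α = 2·arctan(21.640 / (2 × 183.6)) = 2·arctan(0.05893) ≈ 6.7454°.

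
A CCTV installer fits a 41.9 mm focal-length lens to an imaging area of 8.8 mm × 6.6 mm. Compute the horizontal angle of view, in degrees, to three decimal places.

11.990°

Angle of view α = 2·arctan(w/2f) with w = 8.8 mm and f = 41.9 mm.
w/2f = 0.10501; arctan(0.10501) ≈ 5.9948°, so α ≈ 11.9895°.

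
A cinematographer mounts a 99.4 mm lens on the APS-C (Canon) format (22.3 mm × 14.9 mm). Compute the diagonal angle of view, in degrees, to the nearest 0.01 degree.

15.37°

Sensor diagonal = √(22.3² + 14.9²) = √719.3000 ≈ 26.8198 mm.
Angle of view α = 2·arctan(d/2f) with d = 26.8198 mm and f = 99.4 mm.
d/2f = 0.13491; arctan(0.13491) ≈ 7.6833°, so α ≈ 15.3666°.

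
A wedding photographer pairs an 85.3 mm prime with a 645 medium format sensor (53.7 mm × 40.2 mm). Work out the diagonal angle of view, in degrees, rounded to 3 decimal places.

Sensor diagonal = √(53.7² + 40.2²) = √4499.7300 ≈ 67.0800 mm.
Angle of view α = 2·arctan(d/2f) with d = 67.0800 mm and f = 85.3 mm.
d/2f = 0.39320; arctan(0.39320) ≈ 21.4648°, so α ≈ 42.9296°.

42.930°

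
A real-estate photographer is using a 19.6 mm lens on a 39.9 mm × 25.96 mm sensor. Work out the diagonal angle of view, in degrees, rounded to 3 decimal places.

101.057°

Sensor diagonal = √(39.9² + 25.96²) = √2265.9316 ≈ 47.6018 mm.
Angle of view α = 2·arctan(d/2f) with d = 47.6018 mm and f = 19.6 mm.
d/2f = 1.21433; arctan(1.21433) ≈ 50.5286°, so α ≈ 101.0572°.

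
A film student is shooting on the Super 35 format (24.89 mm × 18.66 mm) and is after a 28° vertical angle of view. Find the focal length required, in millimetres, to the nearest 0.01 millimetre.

37.42 mm

From α = 2·arctan(h/2f) we get f = h / (2·tan(α/2)).
With h = 18.66 mm and α/2 = 14°, tan(α/2) ≈ 0.24933, so f ≈ 18.66 / 0.49866 ≈ 37.4206 mm.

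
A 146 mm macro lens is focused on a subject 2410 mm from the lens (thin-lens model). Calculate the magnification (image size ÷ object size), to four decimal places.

0.0645×

Thin lens: 1/f = 1/dₒ + 1/dᵢ → 1/dᵢ = 1/146 − 1/2410 = 0.0064344 mm⁻¹, so dᵢ ≈ 155.4152 mm.
Magnification m = dᵢ/dₒ = 155.4152/2410 ≈ 0.06449.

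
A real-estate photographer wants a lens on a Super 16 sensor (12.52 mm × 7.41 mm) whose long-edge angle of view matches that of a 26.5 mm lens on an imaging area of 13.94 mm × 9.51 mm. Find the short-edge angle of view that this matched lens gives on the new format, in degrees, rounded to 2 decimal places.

17.70°

Equal long-edge AOV ⇒ f₂ = f₁ · 12.52/13.94 = 26.5 × 0.89813 ≈ 23.8006 mm.
Short-edge AOV on the new format = 2·arctan(7.41 / (2 × 23.8006)) = 2·arctan(0.15567) ≈ 17.6963°.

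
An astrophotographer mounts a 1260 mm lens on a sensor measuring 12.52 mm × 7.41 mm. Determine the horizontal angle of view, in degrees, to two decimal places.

Angle of view α = 2·arctan(w/2f) with w = 12.52 mm and f = 1260 mm.
w/2f = 0.00497; arctan(0.00497) ≈ 0.2847°, so α ≈ 0.5693°.

0.57°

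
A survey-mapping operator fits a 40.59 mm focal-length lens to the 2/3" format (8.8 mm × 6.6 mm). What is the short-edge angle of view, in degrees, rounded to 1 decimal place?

Angle of view α = 2·arctan(h/2f) with h = 6.6 mm and f = 40.59 mm.
h/2f = 0.08130; arctan(0.08130) ≈ 4.6480°, so α ≈ 9.2959°.

9.3°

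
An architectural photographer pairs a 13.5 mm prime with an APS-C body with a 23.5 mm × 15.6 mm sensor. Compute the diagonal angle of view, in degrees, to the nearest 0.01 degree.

92.50°

Sensor diagonal = √(23.5² + 15.6²) = √795.6100 ≈ 28.2066 mm.
Angle of view α = 2·arctan(d/2f) with d = 28.2066 mm and f = 13.5 mm.
d/2f = 1.04469; arctan(1.04469) ≈ 46.2520°, so α ≈ 92.5040°.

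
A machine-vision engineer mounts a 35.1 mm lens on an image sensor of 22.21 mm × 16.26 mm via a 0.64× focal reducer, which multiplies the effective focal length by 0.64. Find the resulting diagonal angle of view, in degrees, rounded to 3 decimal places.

Effective focal length f = 35.1 × 0.64 = 22.464 mm.
Sensor diagonal = √(22.21² + 16.26²) = √757.6717 ≈ 27.5258 mm.
α = 2·arctan(27.526 / (2 × 22.464)) = 2·arctan(0.61267) ≈ 62.9887°.

62.989°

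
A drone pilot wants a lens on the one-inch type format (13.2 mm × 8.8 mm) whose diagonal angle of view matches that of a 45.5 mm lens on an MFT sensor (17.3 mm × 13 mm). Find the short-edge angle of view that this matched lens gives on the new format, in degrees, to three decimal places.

15.029°

Sensor diagonal = √(17.3² + 13²) = √468.2900 ≈ 21.6400 mm.
Sensor diagonal = √(13.2² + 8.8²) = √251.6800 ≈ 15.8644 mm.
Equal diagonal AOV ⇒ f₂ = f₁ · 15.8644/21.6400 = 45.5 × 0.73311 ≈ 33.3563 mm.
Short-edge AOV on the new format = 2·arctan(8.8 / (2 × 33.3563)) = 2·arctan(0.13191) ≈ 15.0289°.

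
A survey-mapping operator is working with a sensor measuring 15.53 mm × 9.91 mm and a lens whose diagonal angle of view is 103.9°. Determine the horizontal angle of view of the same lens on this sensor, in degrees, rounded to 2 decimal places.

Sensor diagonal = √(15.53² + 9.91²) = √339.3890 ≈ 18.4225 mm.
From the diagonal AOV: f = 18.4225 / (2·tan(51.95°)) = 18.4225 / 2.55528 ≈ 7.2096 mm.
Horizontal AOV = 2·arctan(15.53 / (2 × 7.2096)) = 2·arctan(1.07704) ≈ 94.2484°.

94.25°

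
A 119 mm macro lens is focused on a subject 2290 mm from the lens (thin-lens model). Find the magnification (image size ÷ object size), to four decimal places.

0.0548×

Thin lens: 1/f = 1/dₒ + 1/dᵢ → 1/dᵢ = 1/119 − 1/2290 = 0.0079667 mm⁻¹, so dᵢ ≈ 125.5228 mm.
Magnification m = dᵢ/dₒ = 125.5228/2290 ≈ 0.05481.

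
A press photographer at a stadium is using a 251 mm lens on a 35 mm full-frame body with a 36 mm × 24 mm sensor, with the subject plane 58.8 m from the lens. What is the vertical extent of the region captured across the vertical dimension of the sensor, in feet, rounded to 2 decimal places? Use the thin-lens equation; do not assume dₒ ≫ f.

dₒ: 58.8 m = 58800 mm.
Similar triangles through the lens centre give W/dₒ = h/dᵢ; with 1/f = 1/dₒ + 1/dᵢ this gives W = h·(dₒ − f)/f.
W = 24 mm × (58800 − 251) / 251 = 24 × 233.2629 ≈ 5598.311 mm = 5598.311/304.8 ft = 18.3672 ft.

18.37 ft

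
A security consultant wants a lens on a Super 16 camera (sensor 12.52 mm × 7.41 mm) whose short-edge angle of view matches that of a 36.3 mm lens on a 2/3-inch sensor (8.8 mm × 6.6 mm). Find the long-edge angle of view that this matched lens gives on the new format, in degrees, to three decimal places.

Equal short-edge AOV ⇒ f₂ = f₁ · 7.41/6.6 = 36.3 × 1.12273 ≈ 40.7550 mm.
Long-edge AOV on the new format = 2·arctan(12.52 / (2 × 40.7550)) = 2·arctan(0.15360) ≈ 17.4649°.

17.465°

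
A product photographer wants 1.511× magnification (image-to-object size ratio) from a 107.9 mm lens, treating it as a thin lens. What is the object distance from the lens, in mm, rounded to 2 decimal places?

With m = dᵢ/dₒ and 1/f = 1/dₒ + 1/dᵢ, substituting dᵢ = m·dₒ gives 1/f = (1 + 1/m)/dₒ, hence dₒ = f·(1 + 1/m).
dₒ = 107.9 × (1 + 1/1.511) = 107.9 × 1.66181 ≈ 179.310 mm.

179.31 mm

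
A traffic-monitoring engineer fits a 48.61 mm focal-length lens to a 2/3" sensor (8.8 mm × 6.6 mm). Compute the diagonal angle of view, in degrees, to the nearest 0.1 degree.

12.9°

Sensor diagonal = √(8.8² + 6.6²) = √121.0000 ≈ 11.0000 mm.
Angle of view α = 2·arctan(d/2f) with d = 11.0000 mm and f = 48.61 mm.
d/2f = 0.11315; arctan(0.11315) ≈ 6.4553°, so α ≈ 12.9106°.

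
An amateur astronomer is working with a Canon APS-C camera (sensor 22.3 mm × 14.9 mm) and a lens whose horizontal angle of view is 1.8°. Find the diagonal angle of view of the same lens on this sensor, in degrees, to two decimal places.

From the horizontal AOV: f = 22.3 / (2·tan(0.9°)) = 22.3 / 0.03142 ≈ 709.7727 mm.
Sensor diagonal = √(22.3² + 14.9²) = √719.3000 ≈ 26.8198 mm.
Diagonal AOV = 2·arctan(26.8198 / (2 × 709.7727)) = 2·arctan(0.01889) ≈ 2.1647°.

2.16°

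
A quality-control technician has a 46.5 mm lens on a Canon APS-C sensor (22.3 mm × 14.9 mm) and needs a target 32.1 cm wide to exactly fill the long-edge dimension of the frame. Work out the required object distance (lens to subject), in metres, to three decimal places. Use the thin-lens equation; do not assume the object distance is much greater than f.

W: 32.1 cm = 321 mm.
Magnification m = w/W = dᵢ/dₒ; combined with 1/f = 1/dₒ + 1/dᵢ this gives dₒ = f·(1 + W/w).
dₒ = 46.5 mm × (1 + 321/22.3) = 46.5 × 15.3946 ≈ 715.850 mm = 0.71585 m.

0.716 m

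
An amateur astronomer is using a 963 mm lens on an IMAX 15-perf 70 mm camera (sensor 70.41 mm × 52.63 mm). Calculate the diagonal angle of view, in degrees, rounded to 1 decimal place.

5.2°

Sensor diagonal = √(70.41² + 52.63²) = √7727.4850 ≈ 87.9061 mm.
Angle of view α = 2·arctan(d/2f) with d = 87.9061 mm and f = 963 mm.
d/2f = 0.04564; arctan(0.04564) ≈ 2.6133°, so α ≈ 5.2265°.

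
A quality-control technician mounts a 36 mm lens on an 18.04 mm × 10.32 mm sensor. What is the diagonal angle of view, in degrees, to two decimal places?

32.20°

Sensor diagonal = √(18.04² + 10.32²) = √431.9440 ≈ 20.7833 mm.
Angle of view α = 2·arctan(d/2f) with d = 20.7833 mm and f = 36 mm.
d/2f = 0.28866; arctan(0.28866) ≈ 16.1011°, so α ≈ 32.2022°.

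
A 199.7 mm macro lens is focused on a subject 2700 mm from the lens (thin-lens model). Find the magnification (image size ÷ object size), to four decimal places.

0.0799×

Thin lens: 1/f = 1/dₒ + 1/dᵢ → 1/dᵢ = 1/199.7 − 1/2700 = 0.0046371 mm⁻¹, so dᵢ ≈ 215.6501 mm.
Magnification m = dᵢ/dₒ = 215.6501/2700 ≈ 0.07987.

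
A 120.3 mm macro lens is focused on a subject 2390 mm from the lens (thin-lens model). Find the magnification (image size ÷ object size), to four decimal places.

0.0530×

Thin lens: 1/f = 1/dₒ + 1/dᵢ → 1/dᵢ = 1/120.3 − 1/2390 = 0.0078941 mm⁻¹, so dᵢ ≈ 126.6762 mm.
Magnification m = dᵢ/dₒ = 126.6762/2390 ≈ 0.05300.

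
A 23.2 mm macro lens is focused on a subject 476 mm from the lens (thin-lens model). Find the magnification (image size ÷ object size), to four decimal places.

Thin lens: 1/f = 1/dₒ + 1/dᵢ → 1/dᵢ = 1/23.2 − 1/476 = 0.0410026 mm⁻¹, so dᵢ ≈ 24.3887 mm.
Magnification m = dᵢ/dₒ = 24.3887/476 ≈ 0.05124.

0.0512×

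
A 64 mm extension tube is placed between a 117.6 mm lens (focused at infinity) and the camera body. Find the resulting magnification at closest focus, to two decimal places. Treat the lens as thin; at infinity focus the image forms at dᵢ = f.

0.54×

The tube moves the image plane from f to f + e, so dᵢ = 117.6 + 64 = 181.6 mm. Focus is achieved when 1/f = 1/dₒ + 1/dᵢ, giving dₒ = 1/(1/f − 1/(f+e)).
Magnification m = dᵢ/dₒ = (f+e)·(1/f − 1/(f+e)) = e/f = 64/117.6 ≈ 0.5442.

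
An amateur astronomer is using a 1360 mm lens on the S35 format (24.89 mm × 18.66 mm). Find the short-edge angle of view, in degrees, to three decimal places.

0.786°

Angle of view α = 2·arctan(h/2f) with h = 18.66 mm and f = 1360 mm.
h/2f = 0.00686; arctan(0.00686) ≈ 0.3931°, so α ≈ 0.7861°.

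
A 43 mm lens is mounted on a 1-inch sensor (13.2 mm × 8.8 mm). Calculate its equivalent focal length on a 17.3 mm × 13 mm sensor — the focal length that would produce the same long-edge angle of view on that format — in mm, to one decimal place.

56.4 mm

Equal angle of view means equal width/f ratio, so f₂ = f₁ · (width₂/width₁) = 43 × 17.3/13.2.
f₂ = 43 × 1.31061 ≈ 56.356 mm.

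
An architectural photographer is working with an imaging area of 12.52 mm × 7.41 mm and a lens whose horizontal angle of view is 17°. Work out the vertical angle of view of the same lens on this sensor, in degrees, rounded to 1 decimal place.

From the horizontal AOV: f = 12.52 / (2·tan(8.5°)) = 12.52 / 0.29890 ≈ 41.8866 mm.
Vertical AOV = 2·arctan(7.41 / (2 × 41.8866)) = 2·arctan(0.08845) ≈ 10.1097°.

10.1°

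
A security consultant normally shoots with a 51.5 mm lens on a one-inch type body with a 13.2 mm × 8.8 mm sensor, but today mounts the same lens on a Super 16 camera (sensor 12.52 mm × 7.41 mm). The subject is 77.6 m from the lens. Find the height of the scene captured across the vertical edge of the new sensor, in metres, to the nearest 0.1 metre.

11.2 m

The focal length stays 51.5 mm; the relevant sensor dimension is now h = 7.41 mm. Object distance dₒ = 77.6 m = 77600 mm.
Thin-lens field height W = h·(dₒ − f)/f = 7.41 × (77600 − 51.5)/51.5 ≈ 11157.949 mm = 11.1579 m.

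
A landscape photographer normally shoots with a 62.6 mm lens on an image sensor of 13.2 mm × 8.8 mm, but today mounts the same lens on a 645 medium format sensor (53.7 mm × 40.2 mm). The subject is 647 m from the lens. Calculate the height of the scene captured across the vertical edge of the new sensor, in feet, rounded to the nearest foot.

The focal length stays 62.6 mm; the relevant sensor dimension is now h = 40.2 mm. Object distance dₒ = 647 m = 647000 mm.
Thin-lens field height W = h·(dₒ − f)/f = 40.2 × (647000 − 62.6)/62.6 ≈ 415445.423 mm = 415445.423/304.8 ft = 1363.01 ft.

1363 ft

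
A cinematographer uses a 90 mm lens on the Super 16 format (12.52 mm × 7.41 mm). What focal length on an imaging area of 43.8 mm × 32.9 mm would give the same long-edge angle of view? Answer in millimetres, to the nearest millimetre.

Equal angle of view means equal width/f ratio, so f₂ = f₁ · (width₂/width₁) = 90 × 43.8/12.52.
f₂ = 90 × 3.49840 ≈ 314.856 mm.

315 mm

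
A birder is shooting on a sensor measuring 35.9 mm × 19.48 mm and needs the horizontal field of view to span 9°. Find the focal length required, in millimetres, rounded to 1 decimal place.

From α = 2·arctan(w/2f) we get f = w / (2·tan(α/2)).
With w = 35.9 mm and α/2 = 4.5°, tan(α/2) ≈ 0.07870, so f ≈ 35.9 / 0.15740 ≈ 228.0764 mm.

228.1 mm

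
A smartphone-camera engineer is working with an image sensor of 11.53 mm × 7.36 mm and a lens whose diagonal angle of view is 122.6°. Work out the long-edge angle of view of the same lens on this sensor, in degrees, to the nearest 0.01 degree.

Sensor diagonal = √(11.53² + 7.36²) = √187.1105 ≈ 13.6788 mm.
From the diagonal AOV: f = 13.6788 / (2·tan(61.3°)) = 13.6788 / 3.65307 ≈ 3.7445 mm.
Long-edge AOV = 2·arctan(11.53 / (2 × 3.7445)) = 2·arctan(1.53960) ≈ 113.9911°.

113.99°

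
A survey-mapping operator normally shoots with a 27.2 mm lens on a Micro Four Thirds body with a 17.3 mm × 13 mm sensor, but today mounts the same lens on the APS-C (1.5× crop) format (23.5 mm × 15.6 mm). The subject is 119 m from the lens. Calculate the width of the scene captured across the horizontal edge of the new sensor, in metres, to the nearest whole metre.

The focal length stays 27.2 mm; the relevant sensor dimension is now w = 23.5 mm. Object distance dₒ = 119 m = 119000 mm.
Thin-lens field width W = w·(dₒ − f)/f = 23.5 × (119000 − 27.2)/27.2 ≈ 102789.000 mm = 102.789 m.

103 m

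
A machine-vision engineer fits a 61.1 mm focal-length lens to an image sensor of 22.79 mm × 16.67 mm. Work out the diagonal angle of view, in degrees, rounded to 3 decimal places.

26.021°

Sensor diagonal = √(22.79² + 16.67²) = √797.2730 ≈ 28.2360 mm.
Angle of view α = 2·arctan(d/2f) with d = 28.2360 mm and f = 61.1 mm.
d/2f = 0.23106; arctan(0.23106) ≈ 13.0107°, so α ≈ 26.0213°.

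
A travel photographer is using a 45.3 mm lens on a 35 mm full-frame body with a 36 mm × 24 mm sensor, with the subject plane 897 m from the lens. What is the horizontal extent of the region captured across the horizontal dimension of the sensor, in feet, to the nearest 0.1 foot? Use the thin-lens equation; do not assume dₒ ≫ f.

dₒ: 897 m = 897000 mm.
Similar triangles through the lens centre give W/dₒ = w/dᵢ; with 1/f = 1/dₒ + 1/dᵢ this gives W = w·(dₒ − f)/f.
W = 36 mm × (897000 − 45.3) / 45.3 = 36 × 19800.3245 ≈ 712811.682 mm = 712811.682/304.8 ft = 2338.62 ft.

2338.6 ft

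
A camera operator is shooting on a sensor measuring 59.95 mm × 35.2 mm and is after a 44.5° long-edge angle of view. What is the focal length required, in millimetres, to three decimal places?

73.269 mm

From α = 2·arctan(w/2f) we get f = w / (2·tan(α/2)).
With w = 59.95 mm and α/2 = 22.25°, tan(α/2) ≈ 0.40911, so f ≈ 59.95 / 0.81822 ≈ 73.2687 mm.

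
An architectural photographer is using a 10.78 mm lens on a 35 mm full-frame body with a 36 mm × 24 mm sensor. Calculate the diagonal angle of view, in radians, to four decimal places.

Sensor diagonal = √(36² + 24²) = √1872.0000 ≈ 43.2666 mm.
Angle of view α = 2·arctan(d/2f) with d = 43.2666 mm and f = 10.78 mm.
d/2f = 2.00680; arctan(2.00680) ≈ 1.1085 rad, so α ≈ 2.2170 rad.

2.2170 rad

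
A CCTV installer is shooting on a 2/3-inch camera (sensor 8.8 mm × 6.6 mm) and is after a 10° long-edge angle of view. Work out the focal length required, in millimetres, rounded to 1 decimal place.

50.3 mm

From α = 2·arctan(w/2f) we get f = w / (2·tan(α/2)).
With w = 8.8 mm and α/2 = 5°, tan(α/2) ≈ 0.08749, so f ≈ 8.8 / 0.17498 ≈ 50.2922 mm.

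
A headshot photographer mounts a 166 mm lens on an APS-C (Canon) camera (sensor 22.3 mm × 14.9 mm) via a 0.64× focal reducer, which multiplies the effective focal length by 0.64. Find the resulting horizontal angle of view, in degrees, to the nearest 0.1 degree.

Effective focal length f = 166 × 0.64 = 106.24 mm.
α = 2·arctan(22.3 / (2 × 106.24)) = 2·arctan(0.10495) ≈ 11.9826°.

12.0°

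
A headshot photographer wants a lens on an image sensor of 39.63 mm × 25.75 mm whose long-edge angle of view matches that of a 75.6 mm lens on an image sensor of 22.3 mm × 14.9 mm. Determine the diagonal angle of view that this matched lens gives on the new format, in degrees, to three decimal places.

19.951°

Equal long-edge AOV ⇒ f₂ = f₁ · 39.63/22.3 = 75.6 × 1.77713 ≈ 134.3510 mm.
Sensor diagonal = √(39.63² + 25.75²) = √2233.5994 ≈ 47.2610 mm.
Diagonal AOV on the new format = 2·arctan(47.2610 / (2 × 134.3510)) = 2·arctan(0.17589) ≈ 19.9510°.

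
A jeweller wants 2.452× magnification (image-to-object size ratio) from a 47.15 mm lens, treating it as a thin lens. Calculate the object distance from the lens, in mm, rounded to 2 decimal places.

66.38 mm

With m = dᵢ/dₒ and 1/f = 1/dₒ + 1/dᵢ, substituting dᵢ = m·dₒ gives 1/f = (1 + 1/m)/dₒ, hence dₒ = f·(1 + 1/m).
dₒ = 47.15 × (1 + 1/2.452) = 47.15 × 1.40783 ≈ 66.379 mm.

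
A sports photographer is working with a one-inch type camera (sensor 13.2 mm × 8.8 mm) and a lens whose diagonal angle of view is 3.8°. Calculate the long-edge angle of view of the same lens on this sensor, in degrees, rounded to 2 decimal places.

3.16°

Sensor diagonal = √(13.2² + 8.8²) = √251.6800 ≈ 15.8644 mm.
From the diagonal AOV: f = 15.8644 / (2·tan(1.9°)) = 15.8644 / 0.06635 ≈ 239.1135 mm.
Long-edge AOV = 2·arctan(13.2 / (2 × 239.1135)) = 2·arctan(0.02760) ≈ 3.1621°.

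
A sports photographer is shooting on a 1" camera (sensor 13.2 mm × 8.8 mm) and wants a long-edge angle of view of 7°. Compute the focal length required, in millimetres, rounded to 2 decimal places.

107.91 mm

From α = 2·arctan(w/2f) we get f = w / (2·tan(α/2)).
With w = 13.2 mm and α/2 = 3.5°, tan(α/2) ≈ 0.06116, so f ≈ 13.2 / 0.12233 ≈ 107.9090 mm.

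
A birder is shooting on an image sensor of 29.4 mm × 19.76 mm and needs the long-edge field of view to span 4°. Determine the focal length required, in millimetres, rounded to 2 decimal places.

From α = 2·arctan(w/2f) we get f = w / (2·tan(α/2)).
With w = 29.4 mm and α/2 = 2°, tan(α/2) ≈ 0.03492, so f ≈ 29.4 / 0.06984 ≈ 420.9529 mm.

420.95 mm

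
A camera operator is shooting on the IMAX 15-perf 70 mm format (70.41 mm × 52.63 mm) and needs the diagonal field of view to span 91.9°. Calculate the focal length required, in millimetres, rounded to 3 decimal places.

42.519 mm

Sensor diagonal = √(70.41² + 52.63²) = √7727.4850 ≈ 87.9061 mm.
From α = 2·arctan(d/2f) we get f = d / (2·tan(α/2)).
With d = 87.9061 mm and α/2 = 45.95°, tan(α/2) ≈ 1.03372, so f ≈ 87.9061 / 2.06745 ≈ 42.5192 mm.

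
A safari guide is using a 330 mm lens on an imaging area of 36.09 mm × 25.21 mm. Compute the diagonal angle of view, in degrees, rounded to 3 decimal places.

7.632°

Sensor diagonal = √(36.09² + 25.21²) = √1938.0322 ≈ 44.0231 mm.
Angle of view α = 2·arctan(d/2f) with d = 44.0231 mm and f = 330 mm.
d/2f = 0.06670; arctan(0.06670) ≈ 3.8161°, so α ≈ 7.6321°.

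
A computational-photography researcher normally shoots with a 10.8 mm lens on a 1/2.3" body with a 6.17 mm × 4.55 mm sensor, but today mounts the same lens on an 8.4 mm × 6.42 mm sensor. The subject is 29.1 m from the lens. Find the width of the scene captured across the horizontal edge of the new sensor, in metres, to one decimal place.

22.6 m

The focal length stays 10.8 mm; the relevant sensor dimension is now w = 8.4 mm. Object distance dₒ = 29.1 m = 29100 mm.
Thin-lens field width W = w·(dₒ − f)/f = 8.4 × (29100 − 10.8)/10.8 ≈ 22624.933 mm = 22.6249 m.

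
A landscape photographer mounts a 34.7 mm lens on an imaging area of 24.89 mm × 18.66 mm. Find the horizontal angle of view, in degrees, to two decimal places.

Angle of view α = 2·arctan(w/2f) with w = 24.89 mm and f = 34.7 mm.
w/2f = 0.35865; arctan(0.35865) ≈ 19.7301°, so α ≈ 39.4603°.

39.46°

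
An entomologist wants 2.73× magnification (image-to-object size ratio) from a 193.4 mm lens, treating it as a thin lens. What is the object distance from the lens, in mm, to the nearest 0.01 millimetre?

With m = dᵢ/dₒ and 1/f = 1/dₒ + 1/dᵢ, substituting dᵢ = m·dₒ gives 1/f = (1 + 1/m)/dₒ, hence dₒ = f·(1 + 1/m).
dₒ = 193.4 × (1 + 1/2.73) = 193.4 × 1.36630 ≈ 264.242 mm.

264.24 mm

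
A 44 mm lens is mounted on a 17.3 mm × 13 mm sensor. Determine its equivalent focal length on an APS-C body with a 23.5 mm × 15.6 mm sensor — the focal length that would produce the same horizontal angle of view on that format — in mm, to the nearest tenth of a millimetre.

Equal angle of view means equal width/f ratio, so f₂ = f₁ · (width₂/width₁) = 44 × 23.5/17.3.
f₂ = 44 × 1.35838 ≈ 59.769 mm.

59.8 mm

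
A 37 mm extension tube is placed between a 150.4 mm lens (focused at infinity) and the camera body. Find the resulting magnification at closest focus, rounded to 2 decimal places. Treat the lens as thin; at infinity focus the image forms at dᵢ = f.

The tube moves the image plane from f to f + e, so dᵢ = 150.4 + 37 = 187.4 mm. Focus is achieved when 1/f = 1/dₒ + 1/dᵢ, giving dₒ = 1/(1/f − 1/(f+e)).
Magnification m = dᵢ/dₒ = (f+e)·(1/f − 1/(f+e)) = e/f = 37/150.4 ≈ 0.2460.

0.25×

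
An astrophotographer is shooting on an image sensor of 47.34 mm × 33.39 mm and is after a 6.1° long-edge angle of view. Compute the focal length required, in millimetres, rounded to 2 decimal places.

From α = 2·arctan(w/2f) we get f = w / (2·tan(α/2)).
With w = 47.34 mm and α/2 = 3.05°, tan(α/2) ≈ 0.05328, so f ≈ 47.34 / 0.10657 ≈ 444.2327 mm.

444.23 mm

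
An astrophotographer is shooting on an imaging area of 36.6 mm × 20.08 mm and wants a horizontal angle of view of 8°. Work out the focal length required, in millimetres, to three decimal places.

From α = 2·arctan(w/2f) we get f = w / (2·tan(α/2)).
With w = 36.6 mm and α/2 = 4°, tan(α/2) ≈ 0.06993, so f ≈ 36.6 / 0.13985 ≈ 261.7022 mm.

261.702 mm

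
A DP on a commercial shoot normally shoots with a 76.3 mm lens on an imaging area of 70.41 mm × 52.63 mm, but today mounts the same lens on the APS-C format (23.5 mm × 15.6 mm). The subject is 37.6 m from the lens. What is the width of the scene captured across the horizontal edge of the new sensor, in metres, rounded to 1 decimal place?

11.6 m

The focal length stays 76.3 mm; the relevant sensor dimension is now w = 23.5 mm. Object distance dₒ = 37.6 m = 37600 mm.
Thin-lens field width W = w·(dₒ − f)/f = 23.5 × (37600 − 76.3)/76.3 ≈ 11557.103 mm = 11.5571 m.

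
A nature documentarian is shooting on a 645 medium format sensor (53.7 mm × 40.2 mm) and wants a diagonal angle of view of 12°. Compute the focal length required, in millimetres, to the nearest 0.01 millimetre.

Sensor diagonal = √(53.7² + 40.2²) = √4499.7300 ≈ 67.0800 mm.
From α = 2·arctan(d/2f) we get f = d / (2·tan(α/2)).
With d = 67.0800 mm and α/2 = 6°, tan(α/2) ≈ 0.10510, so f ≈ 67.0800 / 0.21021 ≈ 319.1119 mm.

319.11 mm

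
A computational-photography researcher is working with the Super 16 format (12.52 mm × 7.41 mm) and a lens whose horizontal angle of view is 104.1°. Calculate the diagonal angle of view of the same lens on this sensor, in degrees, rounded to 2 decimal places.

From the horizontal AOV: f = 12.52 / (2·tan(52.05°)) = 12.52 / 2.56449 ≈ 4.8821 mm.
Sensor diagonal = √(12.52² + 7.41²) = √211.6585 ≈ 14.5485 mm.
Diagonal AOV = 2·arctan(14.5485 / (2 × 4.8821)) = 2·arctan(1.49000) ≈ 112.2655°.

112.27°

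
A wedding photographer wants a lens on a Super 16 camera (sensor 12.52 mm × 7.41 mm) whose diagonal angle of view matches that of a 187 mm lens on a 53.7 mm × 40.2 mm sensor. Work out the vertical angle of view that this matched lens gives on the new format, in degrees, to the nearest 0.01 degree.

10.44°

Sensor diagonal = √(53.7² + 40.2²) = √4499.7300 ≈ 67.0800 mm.
Sensor diagonal = √(12.52² + 7.41²) = √211.6585 ≈ 14.5485 mm.
Equal diagonal AOV ⇒ f₂ = f₁ · 14.5485/67.0800 = 187 × 0.21688 ≈ 40.5570 mm.
Vertical AOV on the new format = 2·arctan(7.41 / (2 × 40.5570)) = 2·arctan(0.09135) ≈ 10.4393°.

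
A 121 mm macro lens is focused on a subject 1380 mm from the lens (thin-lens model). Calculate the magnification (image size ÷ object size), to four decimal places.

0.0961×

Thin lens: 1/f = 1/dₒ + 1/dᵢ → 1/dᵢ = 1/121 − 1/1380 = 0.0075398 mm⁻¹, so dᵢ ≈ 132.6291 mm.
Magnification m = dᵢ/dₒ = 132.6291/1380 ≈ 0.09611.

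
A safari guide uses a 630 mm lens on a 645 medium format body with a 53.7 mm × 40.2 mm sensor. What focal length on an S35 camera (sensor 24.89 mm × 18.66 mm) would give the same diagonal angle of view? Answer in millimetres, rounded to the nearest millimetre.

Sensor diagonal = √(53.7² + 40.2²) = √4499.7300 ≈ 67.0800 mm.
Sensor diagonal = √(24.89² + 18.66²) = √967.7077 ≈ 31.1080 mm.
Equal angle of view means equal diagonal/f ratio, so f₂ = f₁ · (diagonal₂/diagonal₁) = 630 × 31.1080/67.0800.
f₂ = 630 × 0.46374 ≈ 292.159 mm.

292 mm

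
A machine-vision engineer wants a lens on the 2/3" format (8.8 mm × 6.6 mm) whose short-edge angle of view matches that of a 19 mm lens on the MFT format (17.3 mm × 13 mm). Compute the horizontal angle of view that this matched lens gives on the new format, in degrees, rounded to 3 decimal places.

Equal short-edge AOV ⇒ f₂ = f₁ · 6.6/13 = 19 × 0.50769 ≈ 9.6462 mm.
Horizontal AOV on the new format = 2·arctan(8.8 / (2 × 9.6462)) = 2·arctan(0.45614) ≈ 49.0393°.

49.039°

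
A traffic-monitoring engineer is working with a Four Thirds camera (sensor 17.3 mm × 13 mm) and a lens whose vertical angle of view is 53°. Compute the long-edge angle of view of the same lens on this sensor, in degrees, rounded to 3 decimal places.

From the vertical AOV: f = 13 / (2·tan(26.5°)) = 13 / 0.99716 ≈ 13.0370 mm.
Long-edge AOV = 2·arctan(17.3 / (2 × 13.0370)) = 2·arctan(0.66350) ≈ 67.1283°.

67.128°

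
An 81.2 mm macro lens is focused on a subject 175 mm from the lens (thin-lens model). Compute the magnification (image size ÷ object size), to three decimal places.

0.866×

Thin lens: 1/f = 1/dₒ + 1/dᵢ → 1/dᵢ = 1/81.2 − 1/175 = 0.0066010 mm⁻¹, so dᵢ ≈ 151.4925 mm.
Magnification m = dᵢ/dₒ = 151.4925/175 ≈ 0.86567.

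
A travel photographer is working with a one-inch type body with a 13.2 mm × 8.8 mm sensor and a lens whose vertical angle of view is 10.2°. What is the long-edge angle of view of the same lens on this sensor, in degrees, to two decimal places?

From the vertical AOV: f = 8.8 / (2·tan(5.1°)) = 8.8 / 0.17850 ≈ 49.3010 mm.
Long-edge AOV = 2·arctan(13.2 / (2 × 49.3010)) = 2·arctan(0.13387) ≈ 15.2499°.

15.25°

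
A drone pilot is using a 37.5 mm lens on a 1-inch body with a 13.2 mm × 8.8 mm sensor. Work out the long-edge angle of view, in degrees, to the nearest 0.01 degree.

19.96°

Angle of view α = 2·arctan(w/2f) with w = 13.2 mm and f = 37.5 mm.
w/2f = 0.17600; arctan(0.17600) ≈ 9.9818°, so α ≈ 19.9637°.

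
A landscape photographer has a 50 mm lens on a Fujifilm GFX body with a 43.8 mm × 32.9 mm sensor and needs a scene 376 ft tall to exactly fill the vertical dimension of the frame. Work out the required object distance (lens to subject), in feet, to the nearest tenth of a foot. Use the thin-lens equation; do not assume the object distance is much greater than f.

571.6 ft

W: 376 ft × 304.8 mm/ft = 114604.80 mm.
Magnification m = h/W = dᵢ/dₒ; combined with 1/f = 1/dₒ + 1/dᵢ this gives dₒ = f·(1 + W/h).
dₒ = 50 mm × (1 + 114605/32.9) = 50 × 3484.4285 ≈ 174221.423 mm = 174221.423/304.8 ft = 571.593 ft.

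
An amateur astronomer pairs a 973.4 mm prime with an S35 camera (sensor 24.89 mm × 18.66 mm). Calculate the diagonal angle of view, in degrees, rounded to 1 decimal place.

1.8°

Sensor diagonal = √(24.89² + 18.66²) = √967.7077 ≈ 31.1080 mm.
Angle of view α = 2·arctan(d/2f) with d = 31.1080 mm and f = 973.4 mm.
d/2f = 0.01598; arctan(0.01598) ≈ 0.9155°, so α ≈ 1.8309°.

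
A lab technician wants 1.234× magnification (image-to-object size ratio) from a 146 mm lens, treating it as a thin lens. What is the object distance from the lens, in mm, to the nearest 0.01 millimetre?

With m = dᵢ/dₒ and 1/f = 1/dₒ + 1/dᵢ, substituting dᵢ = m·dₒ gives 1/f = (1 + 1/m)/dₒ, hence dₒ = f·(1 + 1/m).
dₒ = 146 × (1 + 1/1.234) = 146 × 1.81037 ≈ 264.314 mm.

264.31 mm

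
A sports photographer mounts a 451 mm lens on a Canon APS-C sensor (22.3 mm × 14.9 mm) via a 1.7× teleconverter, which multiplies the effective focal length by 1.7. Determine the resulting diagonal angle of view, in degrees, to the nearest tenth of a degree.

Effective focal length f = 451 × 1.7 = 766.7 mm.
Sensor diagonal = √(22.3² + 14.9²) = √719.3000 ≈ 26.8198 mm.
α = 2·arctan(26.820 / (2 × 766.7)) = 2·arctan(0.01749) ≈ 2.0040°.

2.0°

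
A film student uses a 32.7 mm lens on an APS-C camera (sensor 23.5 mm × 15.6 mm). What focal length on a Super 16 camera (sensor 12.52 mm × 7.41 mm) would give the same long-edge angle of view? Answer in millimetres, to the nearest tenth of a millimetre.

17.4 mm

Equal angle of view means equal width/f ratio, so f₂ = f₁ · (width₂/width₁) = 32.7 × 12.52/23.5.
f₂ = 32.7 × 0.53277 ≈ 17.421 mm.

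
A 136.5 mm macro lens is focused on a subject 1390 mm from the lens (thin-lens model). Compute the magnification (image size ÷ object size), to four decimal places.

Thin lens: 1/f = 1/dₒ + 1/dᵢ → 1/dᵢ = 1/136.5 − 1/1390 = 0.0066066 mm⁻¹, so dᵢ ≈ 151.3642 mm.
Magnification m = dᵢ/dₒ = 151.3642/1390 ≈ 0.10890.

0.1089×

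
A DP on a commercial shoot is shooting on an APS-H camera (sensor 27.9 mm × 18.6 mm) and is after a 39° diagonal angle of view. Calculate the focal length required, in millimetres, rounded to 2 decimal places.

47.35 mm

Sensor diagonal = √(27.9² + 18.6²) = √1124.3700 ≈ 33.5316 mm.
From α = 2·arctan(d/2f) we get f = d / (2·tan(α/2)).
With d = 33.5316 mm and α/2 = 19.5°, tan(α/2) ≈ 0.35412, so f ≈ 33.5316 / 0.70824 ≈ 47.3452 mm.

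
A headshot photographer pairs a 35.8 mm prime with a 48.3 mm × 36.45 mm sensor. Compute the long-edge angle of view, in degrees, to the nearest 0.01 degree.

Angle of view α = 2·arctan(w/2f) with w = 48.3 mm and f = 35.8 mm.
w/2f = 0.67458; arctan(0.67458) ≈ 34.0029°, so α ≈ 68.0057°.

68.01°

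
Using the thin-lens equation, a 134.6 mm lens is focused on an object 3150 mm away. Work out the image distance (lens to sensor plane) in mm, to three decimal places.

140.608 mm

1/dᵢ = 1/f − 1/dₒ = 1/134.6 − 1/3150 = 0.0071120 mm⁻¹.
dᵢ = 1/0.0071120 ≈ 140.6082 mm.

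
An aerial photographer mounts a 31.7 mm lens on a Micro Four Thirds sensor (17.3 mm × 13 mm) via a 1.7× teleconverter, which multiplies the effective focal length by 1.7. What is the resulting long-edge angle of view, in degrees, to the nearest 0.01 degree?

18.24°

Effective focal length f = 31.7 × 1.7 = 53.89 mm.
α = 2·arctan(17.3 / (2 × 53.89)) = 2·arctan(0.16051) ≈ 18.2378°.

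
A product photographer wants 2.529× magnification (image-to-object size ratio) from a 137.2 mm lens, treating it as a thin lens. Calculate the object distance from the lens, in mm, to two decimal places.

191.45 mm

With m = dᵢ/dₒ and 1/f = 1/dₒ + 1/dᵢ, substituting dᵢ = m·dₒ gives 1/f = (1 + 1/m)/dₒ, hence dₒ = f·(1 + 1/m).
dₒ = 137.2 × (1 + 1/2.529) = 137.2 × 1.39541 ≈ 191.451 mm.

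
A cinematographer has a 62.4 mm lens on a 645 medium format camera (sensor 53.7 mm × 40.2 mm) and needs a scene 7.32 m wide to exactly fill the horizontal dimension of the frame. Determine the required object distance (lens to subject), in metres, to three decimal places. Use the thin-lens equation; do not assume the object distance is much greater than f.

8.568 m

W: 7.32 m = 7320 mm.
Magnification m = w/W = dᵢ/dₒ; combined with 1/f = 1/dₒ + 1/dᵢ this gives dₒ = f·(1 + W/w).
dₒ = 62.4 mm × (1 + 7320/53.7) = 62.4 × 137.3128 ≈ 8568.322 mm = 8.56832 m.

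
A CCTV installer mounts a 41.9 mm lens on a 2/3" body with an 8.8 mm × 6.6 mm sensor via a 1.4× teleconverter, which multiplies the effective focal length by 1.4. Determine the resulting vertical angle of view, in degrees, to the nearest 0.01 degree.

Effective focal length f = 41.9 × 1.4 = 58.66 mm.
α = 2·arctan(6.6 / (2 × 58.66)) = 2·arctan(0.05626) ≈ 6.4397°.

6.44°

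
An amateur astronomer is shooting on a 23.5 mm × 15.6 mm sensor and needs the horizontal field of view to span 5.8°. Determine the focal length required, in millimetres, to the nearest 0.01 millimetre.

From α = 2·arctan(w/2f) we get f = w / (2·tan(α/2)).
With w = 23.5 mm and α/2 = 2.9°, tan(α/2) ≈ 0.05066, so f ≈ 23.5 / 0.10132 ≈ 231.9484 mm.

231.95 mm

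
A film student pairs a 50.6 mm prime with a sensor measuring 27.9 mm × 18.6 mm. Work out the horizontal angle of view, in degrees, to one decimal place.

Angle of view α = 2·arctan(w/2f) with w = 27.9 mm and f = 50.6 mm.
w/2f = 0.27569; arctan(0.27569) ≈ 15.4131°, so α ≈ 30.8262°.

30.8°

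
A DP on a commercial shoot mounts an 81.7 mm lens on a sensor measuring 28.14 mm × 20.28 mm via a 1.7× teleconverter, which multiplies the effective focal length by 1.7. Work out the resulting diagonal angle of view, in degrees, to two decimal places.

14.24°

Effective focal length f = 81.7 × 1.7 = 138.89 mm.
Sensor diagonal = √(28.14² + 20.28²) = √1203.1380 ≈ 34.6863 mm.
α = 2·arctan(34.686 / (2 × 138.89)) = 2·arctan(0.12487) ≈ 14.2353°.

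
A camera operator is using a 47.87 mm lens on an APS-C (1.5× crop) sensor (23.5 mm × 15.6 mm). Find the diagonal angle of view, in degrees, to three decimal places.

32.832°

Sensor diagonal = √(23.5² + 15.6²) = √795.6100 ≈ 28.2066 mm.
Angle of view α = 2·arctan(d/2f) with d = 28.2066 mm and f = 47.87 mm.
d/2f = 0.29462; arctan(0.29462) ≈ 16.4158°, so α ≈ 32.8317°.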